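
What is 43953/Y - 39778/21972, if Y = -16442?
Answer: -202470649/45157953 ≈ -4.4836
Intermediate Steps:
43953/Y - 39778/21972 = 43953/(-16442) - 39778/21972 = 43953*(-1/16442) - 39778*1/21972 = -43953/16442 - 19889/10986 = -202470649/45157953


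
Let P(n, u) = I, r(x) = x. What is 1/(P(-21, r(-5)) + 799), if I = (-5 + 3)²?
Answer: 1/803 ≈ 0.0012453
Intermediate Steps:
I = 4 (I = (-2)² = 4)
P(n, u) = 4
1/(P(-21, r(-5)) + 799) = 1/(4 + 799) = 1/803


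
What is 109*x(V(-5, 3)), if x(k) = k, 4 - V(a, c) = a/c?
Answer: 1853/3 ≈ 617.67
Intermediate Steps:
V(a, c) = 4 - a/c
109*x(V(-5, 3)) = 109*(4 - 1*(-5)/3) = 109*(4 - 1*(-5)*⅓) = 109*(4 + 5/3) = 109*(17/3) = 1853/3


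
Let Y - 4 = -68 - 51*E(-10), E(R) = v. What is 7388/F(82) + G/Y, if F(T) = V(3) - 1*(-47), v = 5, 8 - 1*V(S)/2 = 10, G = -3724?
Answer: 2516904/13717 ≈ 183.49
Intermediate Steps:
V(S) = -4 (V(S) = 16 - 2*10 = 16 - 20 = -4)
F(T) = 43 (F(T) = -4 - 1*(-47) = -4 + 47 = 43)
E(R) = 5
Y = -319 (Y = 4 + (-68 - 51*5) = 4 + (-68 - 255) = 4 - 323 = -319)
7388/F(82) + G/Y = 7388/43 - 3724/(-319) = 7388*(1/43) - 3724*(-1/319) = 7388/43 + 3724/319 = 2516904/13717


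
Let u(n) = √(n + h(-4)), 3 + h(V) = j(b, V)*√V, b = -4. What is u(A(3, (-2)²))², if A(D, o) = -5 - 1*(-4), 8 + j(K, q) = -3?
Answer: -4 - 22*I ≈ -4.0 - 22.0*I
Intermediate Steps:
j(K, q) = -11 (j(K, q) = -8 - 3 = -11)
h(V) = -3 - 11*√V
A(D, o) = -1 (A(D, o) = -5 + 4 = -1)
u(n) = √(-3 + n - 22*I) (u(n) = √(n + (-3 - 22*I)) = √(-3 + n - 22*I))
u(A(3, (-2)²))² = (√(-3 - 1 - 22*I))² = (√(-4 - 22*I))² = -4 - 22*I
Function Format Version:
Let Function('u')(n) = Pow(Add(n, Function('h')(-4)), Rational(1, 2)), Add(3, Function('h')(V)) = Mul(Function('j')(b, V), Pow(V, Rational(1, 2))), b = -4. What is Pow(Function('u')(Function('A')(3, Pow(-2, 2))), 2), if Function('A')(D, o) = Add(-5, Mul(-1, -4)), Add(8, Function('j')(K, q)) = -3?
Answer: Add(-4, Mul(-22, I)) ≈ Add(-4.0000, Mul(-22.000, I))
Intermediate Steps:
Function('j')(K, q) = -11 (Function('j')(K, q) = Add(-8, -3) = -11)
Function('h')(V) = Add(-3, Mul(-11, Pow(V, Rational(1, 2))))
Function('A')(D, o) = -1 (Function('A')(D, o) = Add(-5, 4) = -1)
Function('u')(n) = Pow(Add(-3, n, Mul(-22, I)), Rational(1, 2)) (Function('u')(n) = Pow(Add(n, Add(-3, Mul(-11, Pow(-4, Rational(1, 2))))), Rational(1, 2)) = Pow(Add(n, Add(-3, Mul(-11, Mul(2, I)))), Rational(1, 2)) = Pow(Add(n, Add(-3, Mul(-22, I))), Rational(1, 2)) = Pow(Add(-3, n, Mul(-22, I)), Rational(1, 2)))
Pow(Function('u')(Function('A')(3, Pow(-2, 2))), 2) = Pow(Pow(Add(-3, -1, Mul(-22, I)), Rational(1, 2)), 2) = Pow(Pow(Add(-4, Mul(-22, I)), Rational(1, 2)), 2) = Add(-4, Mul(-22, I))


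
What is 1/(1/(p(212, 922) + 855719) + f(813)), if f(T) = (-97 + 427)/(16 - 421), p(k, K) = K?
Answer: -7709769/6282025 ≈ -1.2273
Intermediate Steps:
f(T) = -22/27 (f(T) = 330/(-405) = 330*(-1/405) = -22/27)
1/(1/(p(212, 922) + 855719) + f(813)) = 1/(1/(922 + 855719) - 22/27) = 1/(1/856641 - 22/27) = 1/(-6282025/7709769) = -7709769/6282025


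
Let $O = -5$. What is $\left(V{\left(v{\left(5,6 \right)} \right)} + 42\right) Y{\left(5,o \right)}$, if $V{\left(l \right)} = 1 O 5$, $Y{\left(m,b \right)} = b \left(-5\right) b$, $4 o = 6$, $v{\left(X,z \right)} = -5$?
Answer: $- \frac{765}{4} \approx -191.25$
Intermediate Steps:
$o = \frac{3}{2}$ ($o = \frac{1}{4} \cdot 6 = \frac{3}{2} \approx 1.5$)
$Y{\left(m,b \right)} = - 5 b^{2}$ ($Y{\left(m,b \right)} = - 5 b b = - 5 b^{2}$)
$V{\left(l \right)} = -25$ ($V{\left(l \right)} = 1 \left(-5\right) 5 = \left(-5\right) 5 = -25$)
$\left(V{\left(v{\left(5,6 \right)} \right)} + 42\right) Y{\left(5,o \right)} = \left(-25 + 42\right) \left(- 5 \left(\frac{3}{2}\right)^{2}\right) = 17 \left(\left(-5\right) \frac{9}{4}\right) = 17 \left(- \frac{45}{4}\right) = - \frac{765}{4}$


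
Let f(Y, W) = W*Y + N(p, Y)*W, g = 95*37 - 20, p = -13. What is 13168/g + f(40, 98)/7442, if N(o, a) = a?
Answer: 62698528/13004895 ≈ 4.8212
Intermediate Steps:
g = 3495 (g = 3515 - 20 = 3495)
f(Y, W) = 2*W*Y (f(Y, W) = W*Y + Y*W = W*Y + W*Y = 2*W*Y)
13168/g + f(40, 98)/7442 = 13168/3495 + (2*98*40)/7442 = 13168*(1/3495) + 7840*(1/7442) = 13168/3495 + 3920/3721 = 62698528/13004895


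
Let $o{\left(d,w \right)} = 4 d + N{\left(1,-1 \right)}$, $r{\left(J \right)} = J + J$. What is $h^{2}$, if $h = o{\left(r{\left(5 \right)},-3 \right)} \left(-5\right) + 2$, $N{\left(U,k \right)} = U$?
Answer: $41209$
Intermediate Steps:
$r{\left(J \right)} = 2 J$
$o{\left(d,w \right)} = 1 + 4 d$ ($o{\left(d,w \right)} = 4 d + 1 = 1 + 4 d$)
$h = -203$ ($h = \left(1 + 4 \cdot 2 \cdot 5\right) \left(-5\right) + 2 = \left(1 + 4 \cdot 10\right) \left(-5\right) + 2 = \left(1 + 40\right) \left(-5\right) + 2 = 41 \left(-5\right) + 2 = -205 + 2 = -203$)
$h^{2} = \left(-203\right)^{2} = 41209$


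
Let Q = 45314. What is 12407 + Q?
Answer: 57721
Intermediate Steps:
12407 + Q = 12407 + 45314 = 57721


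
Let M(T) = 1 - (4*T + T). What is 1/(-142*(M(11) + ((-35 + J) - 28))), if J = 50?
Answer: 1/9514 ≈ 0.00010511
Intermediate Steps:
M(T) = 1 - 5*T
1/(-142*(M(11) + ((-35 + J) - 28))) = 1/(-142*((1 - 5*11) + ((-35 + 50) - 28))) = 1/(-142*((1 - 55) + (15 - 28))) = 1/(-142*(-54 - 13)) = 1/(-142*(-67)) = 1/9514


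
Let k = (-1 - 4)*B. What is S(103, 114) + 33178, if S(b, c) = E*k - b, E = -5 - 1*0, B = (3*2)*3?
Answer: 33525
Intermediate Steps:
B = 18 (B = 6*3 = 18)
E = -5 (E = -5 + 0 = -5)
k = -90 (k = (-1 - 4)*18 = -5*18 = -90)
S(b, c) = 450 - b (S(b, c) = -5*(-90) - b = 450 - b)
S(103, 114) + 33178 = (450 - 1*103) + 33178 = (450 - 103) + 33178 = 347 + 33178 = 33525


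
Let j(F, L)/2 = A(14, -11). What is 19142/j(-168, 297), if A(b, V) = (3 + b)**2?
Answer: 563/17 ≈ 33.118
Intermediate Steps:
j(F, L) = 578 (j(F, L) = 2*(3 + 14)**2 = 2*17**2 = 2*289 = 578)
19142/j(-168, 297) = 19142/578 = 19142*(1/578) = 563/17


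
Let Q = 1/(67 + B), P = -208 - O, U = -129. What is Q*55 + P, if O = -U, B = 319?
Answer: -130027/386 ≈ -336.86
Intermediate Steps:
O = 129 (O = -1*(-129) = 129)
P = -337 (P = -208 - 1*129 = -208 - 129 = -337)
Q = 1/386 (Q = 1/(67 + 319) = 1/386 ≈ 0.0025907)
Q*55 + P = (1/386)*55 - 337 = 55/386 - 337 = -130027/386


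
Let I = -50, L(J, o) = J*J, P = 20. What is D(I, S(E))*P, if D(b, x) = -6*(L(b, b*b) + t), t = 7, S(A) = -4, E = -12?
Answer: -300840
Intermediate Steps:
L(J, o) = J**2
D(b, x) = -42 - 6*b**2 (D(b, x) = -6*(b**2 + 7) = -6*(7 + b**2) = -42 - 6*b**2)
D(I, S(E))*P = (-42 - 6*(-50)**2)*20 = (-42 - 6*2500)*20 = (-42 - 15000)*20 = -15042*20 = -300840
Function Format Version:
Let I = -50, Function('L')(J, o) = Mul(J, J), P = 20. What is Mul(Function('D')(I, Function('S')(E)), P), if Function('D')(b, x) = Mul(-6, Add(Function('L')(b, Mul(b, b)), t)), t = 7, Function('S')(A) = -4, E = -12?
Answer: -300840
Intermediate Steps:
Function('L')(J, o) = Pow(J, 2)
Function('D')(b, x) = Add(-42, Mul(-6, Pow(b, 2))) (Function('D')(b, x) = Mul(-6, Add(Pow(b, 2), 7)) = Mul(-6, Add(7, Pow(b, 2))) = Add(-42, Mul(-6, Pow(b, 2))))
Mul(Function('D')(I, Function('S')(E)), P) = Mul(Add(-42, Mul(-6, Pow(-50, 2))), 20) = Mul(Add(-42, Mul(-6, 2500)), 20) = Mul(Add(-42, -15000), 20) = Mul(-15042, 20) = -300840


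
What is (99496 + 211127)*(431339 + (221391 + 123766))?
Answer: 241197517008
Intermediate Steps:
(99496 + 211127)*(431339 + (221391 + 123766)) = 310623*(431339 + 345157) = 310623*776496 = 241197517008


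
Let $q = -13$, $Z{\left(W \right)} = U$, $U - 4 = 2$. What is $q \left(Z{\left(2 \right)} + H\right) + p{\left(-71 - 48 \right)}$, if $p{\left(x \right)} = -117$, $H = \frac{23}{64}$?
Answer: $- \frac{12779}{64} \approx -199.67$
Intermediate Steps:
$H = \frac{23}{64}$ ($H = 23 \cdot \frac{1}{64} = \frac{23}{64} \approx 0.35938$)
$U = 6$ ($U = 4 + 2 = 6$)
$Z{\left(W \right)} = 6$
$q \left(Z{\left(2 \right)} + H\right) + p{\left(-71 - 48 \right)} = - 13 \left(6 + \frac{23}{64}\right) - 117 = \left(-13\right) \frac{407}{64} - 117 = - \frac{5291}{64} - 117 = - \frac{12779}{64}$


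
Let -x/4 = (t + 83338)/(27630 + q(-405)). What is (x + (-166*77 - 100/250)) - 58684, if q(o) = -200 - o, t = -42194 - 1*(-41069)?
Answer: -104715584/1465 ≈ -71478.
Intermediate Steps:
t = -1125 (t = -42194 + 41069 = -1125)
x = -17308/1465 (x = -4*(-1125 + 83338)/(27630 + (-200 - 1*(-405))) = -328852/(27630 + (-200 + 405)) = -328852/(27630 + 205) = -328852/27835 = -4*4327/1465 = -17308/1465 ≈ -11.814)
(x + (-166*77 - 100/250)) - 58684 = (-17308/1465 + (-166*77 - 100/250)) - 58684 = (-17308/1465 + (-12782 - 100*1/250)) - 58684 = (-17308/1465 + (-12782 - 2/5)) - 58684 = (-17308/1465 - 63912/5) - 58684 = -18743524/1465 - 58684 = -104715584/1465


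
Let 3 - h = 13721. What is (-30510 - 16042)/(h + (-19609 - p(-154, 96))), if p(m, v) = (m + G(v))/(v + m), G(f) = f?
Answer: 5819/4166 ≈ 1.3968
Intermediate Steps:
h = -13718 (h = 3 - 1*13721 = 3 - 13721 = -13718)
p(m, v) = 1 (p(m, v) = (m + v)/(v + m) = (m + v)/(m + v) = 1)
(-30510 - 16042)/(h + (-19609 - p(-154, 96))) = (-30510 - 16042)/(-13718 + (-19609 - 1*1)) = -46552/(-13718 + (-19609 - 1)) = -46552/(-13718 - 19610) = -46552/(-33328) = -46552*(-1/33328) = 5819/4166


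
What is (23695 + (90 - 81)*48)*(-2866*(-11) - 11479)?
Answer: 483673969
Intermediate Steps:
(23695 + (90 - 81)*48)*(-2866*(-11) - 11479) = (23695 + 9*48)*(31526 - 11479) = (23695 + 432)*20047 = 24127*20047 = 483673969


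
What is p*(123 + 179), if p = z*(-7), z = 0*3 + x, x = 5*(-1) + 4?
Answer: 2114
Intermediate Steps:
x = -1 (x = -5 + 4 = -1)
z = -1 (z = 0*3 - 1 = 0 - 1 = -1)
p = 7 (p = -1*(-7) = 7)
p*(123 + 179) = 7*(123 + 179) = 7*302 = 2114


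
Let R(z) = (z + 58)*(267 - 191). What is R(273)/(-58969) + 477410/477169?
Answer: 16148726926/28138178761 ≈ 0.57391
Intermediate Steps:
R(z) = 4408 + 76*z (R(z) = (58 + z)*76 = 4408 + 76*z)
R(273)/(-58969) + 477410/477169 = (4408 + 76*273)/(-58969) + 477410/477169 = (4408 + 20748)*(-1/58969) + 477410*(1/477169) = 25156*(-1/58969) + 477410/477169 = -25156/58969 + 477410/477169 = 16148726926/28138178761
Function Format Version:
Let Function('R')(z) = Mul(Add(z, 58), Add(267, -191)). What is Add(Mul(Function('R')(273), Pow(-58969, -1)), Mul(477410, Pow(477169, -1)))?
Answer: Rational(16148726926, 28138178761) ≈ 0.57391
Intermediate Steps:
Function('R')(z) = Add(4408, Mul(76, z)) (Function('R')(z) = Mul(Add(58, z), 76) = Add(4408, Mul(76, z)))
Add(Mul(Function('R')(273), Pow(-58969, -1)), Mul(477410, Pow(477169, -1))) = Add(Mul(Add(4408, Mul(76, 273)), Pow(-58969, -1)), Mul(477410, Pow(477169, -1))) = Add(Mul(Add(4408, 20748), Rational(-1, 58969)), Mul(477410, Rational(1, 477169))) = Add(Mul(25156, Rational(-1, 58969)), Rational(477410, 477169)) = Add(Rational(-25156, 58969), Rational(477410, 477169)) = Rational(16148726926, 28138178761)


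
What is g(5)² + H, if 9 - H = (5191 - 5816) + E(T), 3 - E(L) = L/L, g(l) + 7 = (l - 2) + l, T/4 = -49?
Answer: 633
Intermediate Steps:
T = -196 (T = 4*(-49) = -196)
g(l) = -9 + 2*l (g(l) = -7 + ((l - 2) + l) = -7 + ((-2 + l) + l) = -7 + (-2 + 2*l) = -9 + 2*l)
E(L) = 2 (E(L) = 3 - L/L = 3 - 1*1 = 3 - 1 = 2)
H = 632 (H = 9 - ((5191 - 5816) + 2) = 9 - (-625 + 2) = 9 - 1*(-623) = 9 + 623 = 632)
g(5)² + H = (-9 + 2*5)² + 632 = (-9 + 10)² + 632 = 1² + 632 = 1 + 632 = 633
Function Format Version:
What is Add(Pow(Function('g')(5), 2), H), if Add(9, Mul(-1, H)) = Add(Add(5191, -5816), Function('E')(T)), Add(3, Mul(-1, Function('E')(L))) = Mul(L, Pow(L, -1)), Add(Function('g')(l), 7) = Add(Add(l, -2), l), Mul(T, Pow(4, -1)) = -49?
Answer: 633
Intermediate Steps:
T = -196 (T = Mul(4, -49) = -196)
Function('g')(l) = Add(-9, Mul(2, l)) (Function('g')(l) = Add(-7, Add(Add(l, -2), l)) = Add(-7, Add(Add(-2, l), l)) = Add(-7, Add(-2, Mul(2, l))) = Add(-9, Mul(2, l)))
Function('E')(L) = 2 (Function('E')(L) = Add(3, Mul(-1, Mul(L, Pow(L, -1)))) = Add(3, Mul(-1, 1)) = Add(3, -1) = 2)
H = 632 (H = Add(9, Mul(-1, Add(Add(5191, -5816), 2))) = Add(9, Mul(-1, Add(-625, 2))) = Add(9, Mul(-1, -623)) = Add(9, 623) = 632)
Add(Pow(Function('g')(5), 2), H) = Add(Pow(Add(-9, Mul(2, 5)), 2), 632) = Add(Pow(Add(-9, 10), 2), 632) = Add(Pow(1, 2), 632) = Add(1, 632) = 633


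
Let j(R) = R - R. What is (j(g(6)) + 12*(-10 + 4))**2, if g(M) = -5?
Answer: 5184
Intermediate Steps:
j(R) = 0
(j(g(6)) + 12*(-10 + 4))**2 = (0 + 12*(-10 + 4))**2 = (0 + 12*(-6))**2 = (0 - 72)**2 = (-72)**2 = 5184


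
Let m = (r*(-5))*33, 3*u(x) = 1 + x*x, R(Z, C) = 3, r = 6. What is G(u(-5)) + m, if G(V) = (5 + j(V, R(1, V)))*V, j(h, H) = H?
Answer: -2762/3 ≈ -920.67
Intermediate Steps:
u(x) = ⅓ + x²/3 (u(x) = (1 + x*x)/3 = (1 + x²)/3 = ⅓ + x²/3)
G(V) = 8*V (G(V) = (5 + 3)*V = 8*V)
m = -990 (m = (6*(-5))*33 = -30*33 = -990)
G(u(-5)) + m = 8*(⅓ + (⅓)*(-5)²) - 990 = 8*(⅓ + (⅓)*25) - 990 = 8*(⅓ + 25/3) - 990 = 8*(26/3) - 990 = 208/3 - 990 = -2762/3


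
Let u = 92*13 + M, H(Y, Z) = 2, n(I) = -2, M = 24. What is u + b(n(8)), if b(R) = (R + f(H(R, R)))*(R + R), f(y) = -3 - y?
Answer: 1248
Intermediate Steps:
u = 1220 (u = 92*13 + 24 = 1196 + 24 = 1220)
b(R) = 2*R*(-5 + R) (b(R) = (R + (-3 - 1*2))*(R + R) = (R + (-3 - 2))*(2*R) = (R - 5)*(2*R) = (-5 + R)*(2*R) = 2*R*(-5 + R))
u + b(n(8)) = 1220 + 2*(-2)*(-5 - 2) = 1220 + 2*(-2)*(-7) = 1220 + 28 = 1248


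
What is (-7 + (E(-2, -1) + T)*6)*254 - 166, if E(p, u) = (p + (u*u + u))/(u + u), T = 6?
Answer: 8724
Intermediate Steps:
E(p, u) = (p + u + u²)/(2*u) (E(p, u) = (p + (u² + u))/((2*u)) = (p + (u + u²))*(1/(2*u)) = (p + u + u²)*(1/(2*u)) = (p + u + u²)/(2*u))
(-7 + (E(-2, -1) + T)*6)*254 - 166 = (-7 + ((½)*(-2 - (1 - 1))/(-1) + 6)*6)*254 - 166 = (-7 + ((½)*(-1)*(-2 - 1*0) + 6)*6)*254 - 166 = (-7 + ((½)*(-1)*(-2 + 0) + 6)*6)*254 - 166 = (-7 + ((½)*(-1)*(-2) + 6)*6)*254 - 166 = (-7 + (1 + 6)*6)*254 - 166 = (-7 + 7*6)*254 - 166 = (-7 + 42)*254 - 166 = 35*254 - 166 = 8890 - 166 = 8724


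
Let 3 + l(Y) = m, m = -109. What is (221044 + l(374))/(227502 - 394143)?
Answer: -73644/55547 ≈ -1.3258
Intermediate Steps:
l(Y) = -112 (l(Y) = -3 - 109 = -112)
(221044 + l(374))/(227502 - 394143) = (221044 - 112)/(227502 - 394143) = 220932/(-166641) = 220932*(-1/166641) = -73644/55547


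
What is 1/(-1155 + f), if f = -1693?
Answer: -1/2848 ≈ -0.00035112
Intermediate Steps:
1/(-1155 + f) = 1/(-1155 - 1693) = 1/(-2848) = -1/2848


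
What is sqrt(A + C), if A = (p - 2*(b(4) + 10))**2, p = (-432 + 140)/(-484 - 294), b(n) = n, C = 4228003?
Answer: sqrt(639901118479)/389 ≈ 2056.4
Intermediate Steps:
p = 146/389 (p = -292/(-778) = -292*(-1/778) = 146/389 ≈ 0.37532)
A = 115476516/151321 (A = (146/389 - 2*(4 + 10))**2 = (146/389 - 2*14)**2 = (146/389 - 28)**2 = (-10746/389)**2 = 115476516/151321 ≈ 763.12)
sqrt(A + C) = sqrt(115476516/151321 + 4228003) = sqrt(639901118479/151321) = sqrt(639901118479)/389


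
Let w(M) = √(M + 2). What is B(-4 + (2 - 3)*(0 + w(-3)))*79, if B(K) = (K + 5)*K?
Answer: -395 + 237*I ≈ -395.0 + 237.0*I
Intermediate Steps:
w(M) = √(2 + M)
B(K) = K*(5 + K) (B(K) = (5 + K)*K = K*(5 + K))
B(-4 + (2 - 3)*(0 + w(-3)))*79 = ((-4 + (2 - 3)*(0 + √(2 - 3)))*(5 + (-4 + (2 - 3)*(0 + √(2 - 3)))))*79 = ((-4 - (0 + √(-1)))*(5 + (-4 - (0 + √(-1)))))*79 = ((-4 - (0 + I))*(5 + (-4 - (0 + I))))*79 = ((-4 - I)*(5 + (-4 - I)))*79 = ((-4 - I)*(1 - I))*79 = ((1 - I)*(-4 - I))*79 = 79*(1 - I)*(-4 - I)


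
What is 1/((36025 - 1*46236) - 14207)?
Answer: -1/24418 ≈ -4.0953e-5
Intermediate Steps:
1/((36025 - 1*46236) - 14207) = 1/((36025 - 46236) - 14207) = 1/(-10211 - 14207) = 1/(-24418) = -1/24418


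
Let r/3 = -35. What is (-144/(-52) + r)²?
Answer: 1766241/169 ≈ 10451.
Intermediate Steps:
r = -105 (r = 3*(-35) = -105)
(-144/(-52) + r)² = (-144/(-52) - 105)² = (-144*(-1/52) - 105)² = (36/13 - 105)² = (-1329/13)² = 1766241/169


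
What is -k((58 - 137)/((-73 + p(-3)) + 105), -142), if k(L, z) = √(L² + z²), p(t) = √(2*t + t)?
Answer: -√(21523117211 - 1198272*I)/1033 ≈ -142.02 + 0.0039534*I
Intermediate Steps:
p(t) = √3*√t (p(t) = √(3*t) = √3*√t)
-k((58 - 137)/((-73 + p(-3)) + 105), -142) = -√(((58 - 137)/((-73 + √3*√(-3)) + 105))² + (-142)²) = -√((-79/((-73 + √3*(I*√3)) + 105))² + 20164) = -√((-79/((-73 + 3*I) + 105))² + 20164) = -√((-79*(32 - 3*I)/1033)² + 20164) = -√(6241*(32 - 3*I)²/1067089 + 20164) = -√(20164 + 6241*(32 - 3*I)²/1067089)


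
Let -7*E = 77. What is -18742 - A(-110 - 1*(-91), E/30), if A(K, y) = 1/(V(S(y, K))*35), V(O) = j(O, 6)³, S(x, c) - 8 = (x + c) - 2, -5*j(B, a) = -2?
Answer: -1049577/56 ≈ -18742.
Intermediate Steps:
j(B, a) = ⅖ (j(B, a) = -⅕*(-2) = ⅖)
E = -11 (E = -⅐*77 = -11)
S(x, c) = 6 + c + x (S(x, c) = 8 + ((x + c) - 2) = 8 + ((c + x) - 2) = 8 + (-2 + c + x) = 6 + c + x)
V(O) = 8/125 (V(O) = (⅖)³ = 8/125)
A(K, y) = 25/56 (A(K, y) = 1/((8/125)*35) = 1/(56/25) = 25/56)
-18742 - A(-110 - 1*(-91), E/30) = -18742 - 1*25/56 = -18742 - 25/56 = -1049577/56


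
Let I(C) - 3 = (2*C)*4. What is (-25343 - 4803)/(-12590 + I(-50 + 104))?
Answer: 30146/12155 ≈ 2.4801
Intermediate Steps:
I(C) = 3 + 8*C (I(C) = 3 + (2*C)*4 = 3 + 8*C)
(-25343 - 4803)/(-12590 + I(-50 + 104)) = (-25343 - 4803)/(-12590 + (3 + 8*(-50 + 104))) = -30146/(-12590 + (3 + 8*54)) = -30146/(-12590 + (3 + 432)) = -30146/(-12590 + 435) = -30146/(-12155) = -30146*(-1/12155) = 30146/12155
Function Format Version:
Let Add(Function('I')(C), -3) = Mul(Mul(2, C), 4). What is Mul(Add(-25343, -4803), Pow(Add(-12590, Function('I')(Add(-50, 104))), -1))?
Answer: Rational(30146, 12155) ≈ 2.4801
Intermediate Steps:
Function('I')(C) = Add(3, Mul(8, C)) (Function('I')(C) = Add(3, Mul(Mul(2, C), 4)) = Add(3, Mul(8, C)))
Mul(Add(-25343, -4803), Pow(Add(-12590, Function('I')(Add(-50, 104))), -1)) = Mul(Add(-25343, -4803), Pow(Add(-12590, Add(3, Mul(8, Add(-50, 104)))), -1)) = Mul(-30146, Pow(Add(-12590, Add(3, Mul(8, 54))), -1)) = Mul(-30146, Pow(Add(-12590, Add(3, 432)), -1)) = Mul(-30146, Pow(Add(-12590, 435), -1)) = Mul(-30146, Pow(-12155, -1)) = Mul(-30146, Rational(-1, 12155)) = Rational(30146, 12155)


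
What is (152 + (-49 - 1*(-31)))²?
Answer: 17956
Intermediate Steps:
(152 + (-49 - 1*(-31)))² = (152 + (-49 + 31))² = (152 - 18)² = 134² = 17956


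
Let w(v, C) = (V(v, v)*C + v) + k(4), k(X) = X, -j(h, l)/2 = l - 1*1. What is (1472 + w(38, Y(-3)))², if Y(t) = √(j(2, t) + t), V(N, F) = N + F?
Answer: 2321076 + 230128*√5 ≈ 2.8357e+6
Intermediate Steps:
V(N, F) = F + N
j(h, l) = 2 - 2*l (j(h, l) = -2*(l - 1*1) = -2*(l - 1) = -2*(-1 + l) = 2 - 2*l)
Y(t) = √(2 - t) (Y(t) = √((2 - 2*t) + t) = √(2 - t))
w(v, C) = 4 + v + 2*C*v (w(v, C) = ((v + v)*C + v) + 4 = ((2*v)*C + v) + 4 = (2*C*v + v) + 4 = (v + 2*C*v) + 4 = 4 + v + 2*C*v)
(1472 + w(38, Y(-3)))² = (1472 + (4 + 38 + 2*√(2 - 1*(-3))*38))² = (1472 + (4 + 38 + 2*√(2 + 3)*38))² = (1472 + (4 + 38 + 2*√5*38))² = (1472 + (4 + 38 + 76*√5))² = (1472 + (42 + 76*√5))² = (1514 + 76*√5)²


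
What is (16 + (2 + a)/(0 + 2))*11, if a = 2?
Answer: 198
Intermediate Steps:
(16 + (2 + a)/(0 + 2))*11 = (16 + (2 + 2)/(0 + 2))*11 = (16 + 4/2)*11 = (16 + 4*(½))*11 = (16 + 2)*11 = 18*11 = 198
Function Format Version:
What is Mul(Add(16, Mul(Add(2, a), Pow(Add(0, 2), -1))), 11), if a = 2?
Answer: 198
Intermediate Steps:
Mul(Add(16, Mul(Add(2, a), Pow(Add(0, 2), -1))), 11) = Mul(Add(16, Mul(Add(2, 2), Pow(Add(0, 2), -1))), 11) = Mul(Add(16, Mul(4, Pow(2, -1))), 11) = Mul(Add(16, Mul(4, Rational(1, 2))), 11) = Mul(Add(16, 2), 11) = Mul(18, 11) = 198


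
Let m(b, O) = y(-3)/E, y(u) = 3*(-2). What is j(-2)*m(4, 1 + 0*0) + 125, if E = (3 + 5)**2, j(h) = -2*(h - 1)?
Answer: 1991/16 ≈ 124.44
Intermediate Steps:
j(h) = 2 - 2*h (j(h) = -2*(-1 + h) = 2 - 2*h)
y(u) = -6
E = 64 (E = 8**2 = 64)
m(b, O) = -3/32 (m(b, O) = -6/64 = -6*1/64 = -3/32)
j(-2)*m(4, 1 + 0*0) + 125 = (2 - 2*(-2))*(-3/32) + 125 = (2 + 4)*(-3/32) + 125 = 6*(-3/32) + 125 = -9/16 + 125 = 1991/16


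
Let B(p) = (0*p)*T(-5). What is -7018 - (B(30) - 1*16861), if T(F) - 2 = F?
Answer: 9843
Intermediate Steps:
T(F) = 2 + F
B(p) = 0 (B(p) = (0*p)*(2 - 5) = 0*(-3) = 0)
-7018 - (B(30) - 1*16861) = -7018 - (0 - 1*16861) = -7018 - (0 - 16861) = -7018 - 1*(-16861) = -7018 + 16861 = 9843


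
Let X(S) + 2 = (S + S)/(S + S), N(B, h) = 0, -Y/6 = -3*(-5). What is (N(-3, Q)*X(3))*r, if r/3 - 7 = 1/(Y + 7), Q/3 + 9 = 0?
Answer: 0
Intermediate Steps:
Q = -27 (Q = -27 + 3*0 = -27 + 0 = -27)
Y = -90 (Y = -(-18)*(-5) = -6*15 = -90)
r = 1740/83 (r = 21 + 3/(-90 + 7) = 21 + 3/(-83) = 21 + 3*(-1/83) = 21 - 3/83 = 1740/83 ≈ 20.964)
X(S) = -1 (X(S) = -2 + (S + S)/(S + S) = -2 + (2*S)/((2*S)) = -2 + (2*S)*(1/(2*S)) = -2 + 1 = -1)
(N(-3, Q)*X(3))*r = (0*(-1))*(1740/83) = 0*(1740/83) = 0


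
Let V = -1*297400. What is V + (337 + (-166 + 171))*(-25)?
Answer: -305950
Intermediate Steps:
V = -297400
V + (337 + (-166 + 171))*(-25) = -297400 + (337 + (-166 + 171))*(-25) = -297400 + (337 + 5)*(-25) = -297400 + 342*(-25) = -297400 - 8550 = -305950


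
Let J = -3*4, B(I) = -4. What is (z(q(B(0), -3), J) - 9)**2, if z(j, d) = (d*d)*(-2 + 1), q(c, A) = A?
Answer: 23409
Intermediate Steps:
J = -12
z(j, d) = -d**2 (z(j, d) = d**2*(-1) = -d**2)
(z(q(B(0), -3), J) - 9)**2 = (-1*(-12)**2 - 9)**2 = (-1*144 - 9)**2 = (-144 - 9)**2 = (-153)**2 = 23409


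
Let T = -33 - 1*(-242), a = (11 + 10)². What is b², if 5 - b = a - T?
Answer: 51529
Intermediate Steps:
a = 441 (a = 21² = 441)
T = 209 (T = -33 + 242 = 209)
b = -227 (b = 5 - (441 - 1*209) = 5 - (441 - 209) = 5 - 1*232 = 5 - 232 = -227)
b² = (-227)² = 51529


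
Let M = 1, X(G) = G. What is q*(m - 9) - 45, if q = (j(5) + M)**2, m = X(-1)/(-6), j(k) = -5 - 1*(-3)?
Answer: -323/6 ≈ -53.833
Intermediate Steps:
j(k) = -2 (j(k) = -5 + 3 = -2)
m = 1/6 (m = -1/(-6) = -1*(-1/6) = 1/6 ≈ 0.16667)
q = 1 (q = (-2 + 1)**2 = (-1)**2 = 1)
q*(m - 9) - 45 = 1*(1/6 - 9) - 45 = 1*(-53/6) - 45 = -53/6 - 45 = -323/6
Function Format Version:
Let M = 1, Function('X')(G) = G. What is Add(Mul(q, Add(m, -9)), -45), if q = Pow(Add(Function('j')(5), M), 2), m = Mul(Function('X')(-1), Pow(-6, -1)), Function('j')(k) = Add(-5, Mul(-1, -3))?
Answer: Rational(-323, 6) ≈ -53.833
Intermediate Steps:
Function('j')(k) = -2 (Function('j')(k) = Add(-5, 3) = -2)
m = Rational(1, 6) (m = Mul(-1, Pow(-6, -1)) = Mul(-1, Rational(-1, 6)) = Rational(1, 6) ≈ 0.16667)
q = 1 (q = Pow(Add(-2, 1), 2) = Pow(-1, 2) = 1)
Add(Mul(q, Add(m, -9)), -45) = Add(Mul(1, Add(Rational(1, 6), -9)), -45) = Add(Mul(1, Rational(-53, 6)), -45) = Add(Rational(-53, 6), -45) = Rational(-323, 6)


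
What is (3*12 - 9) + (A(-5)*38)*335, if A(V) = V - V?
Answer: 27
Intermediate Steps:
A(V) = 0
(3*12 - 9) + (A(-5)*38)*335 = (3*12 - 9) + (0*38)*335 = (36 - 9) + 0*335 = 27 + 0 = 27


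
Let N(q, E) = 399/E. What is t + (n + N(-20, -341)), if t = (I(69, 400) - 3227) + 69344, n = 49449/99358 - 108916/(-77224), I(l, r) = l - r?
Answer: 1536844201977279/23361003281 ≈ 65787.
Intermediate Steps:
n = 130717192/68507341 (n = 49449*(1/99358) - 108916*(-1/77224) = 49449/99358 + 27229/19306 = 130717192/68507341 ≈ 1.9081)
t = 65786 (t = ((69 - 1*400) - 3227) + 69344 = ((69 - 400) - 3227) + 69344 = (-331 - 3227) + 69344 = -3558 + 69344 = 65786)
t + (n + N(-20, -341)) = 65786 + (130717192/68507341 + 399/(-341)) = 65786 + (130717192/68507341 + 399*(-1/341)) = 65786 + (130717192/68507341 - 399/341) = 65786 + 17240133413/23361003281 = 1536844201977279/23361003281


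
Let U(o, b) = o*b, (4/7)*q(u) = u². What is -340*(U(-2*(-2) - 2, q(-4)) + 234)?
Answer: -98600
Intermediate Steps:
q(u) = 7*u²/4
U(o, b) = b*o
-340*(U(-2*(-2) - 2, q(-4)) + 234) = -340*(((7/4)*(-4)²)*(-2*(-2) - 2) + 234) = -340*(((7/4)*16)*(4 - 2) + 234) = -340*(28*2 + 234) = -340*(56 + 234) = -340*290 = -98600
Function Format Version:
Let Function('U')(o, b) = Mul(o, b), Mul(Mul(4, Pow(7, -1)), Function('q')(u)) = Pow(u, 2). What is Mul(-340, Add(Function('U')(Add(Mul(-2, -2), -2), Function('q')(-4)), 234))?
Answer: -98600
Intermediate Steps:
Function('q')(u) = Mul(Rational(7, 4), Pow(u, 2))
Function('U')(o, b) = Mul(b, o)
Mul(-340, Add(Function('U')(Add(Mul(-2, -2), -2), Function('q')(-4)), 234)) = Mul(-340, Add(Mul(Mul(Rational(7, 4), Pow(-4, 2)), Add(Mul(-2, -2), -2)), 234)) = Mul(-340, Add(Mul(Mul(Rational(7, 4), 16), Add(4, -2)), 234)) = Mul(-340, Add(Mul(28, 2), 234)) = Mul(-340, Add(56, 234)) = Mul(-340, 290) = -98600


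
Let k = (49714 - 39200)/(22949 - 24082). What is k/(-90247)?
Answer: 10514/102249851 ≈ 0.00010283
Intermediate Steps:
k = -10514/1133 (k = 10514/(-1133) = 10514*(-1/1133) = -10514/1133 ≈ -9.2798)
k/(-90247) = -10514/1133/(-90247) = -10514/1133*(-1/90247) = 10514/102249851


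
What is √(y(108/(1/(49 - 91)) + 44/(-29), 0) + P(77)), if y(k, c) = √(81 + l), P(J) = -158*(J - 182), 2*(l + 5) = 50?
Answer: √(16590 + √101) ≈ 128.84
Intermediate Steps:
l = 20 (l = -5 + (½)*50 = -5 + 25 = 20)
P(J) = 28756 - 158*J (P(J) = -158*(-182 + J) = 28756 - 158*J)
y(k, c) = √101 (y(k, c) = √(81 + 20) = √101)
√(y(108/(1/(49 - 91)) + 44/(-29), 0) + P(77)) = √(√101 + (28756 - 158*77)) = √(√101 + (28756 - 12166)) = √(√101 + 16590) = √(16590 + √101)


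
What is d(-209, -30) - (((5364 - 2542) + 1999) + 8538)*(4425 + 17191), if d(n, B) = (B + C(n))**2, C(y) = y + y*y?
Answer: 1598439220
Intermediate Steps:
C(y) = y + y**2
d(n, B) = (B + n*(1 + n))**2
d(-209, -30) - (((5364 - 2542) + 1999) + 8538)*(4425 + 17191) = (-30 - 209*(1 - 209))**2 - (((5364 - 2542) + 1999) + 8538)*(4425 + 17191) = (-30 - 209*(-208))**2 - ((2822 + 1999) + 8538)*21616 = (-30 + 43472)**2 - (4821 + 8538)*21616 = 43442**2 - 13359*21616 = 1887207364 - 1*288768144 = 1887207364 - 288768144 = 1598439220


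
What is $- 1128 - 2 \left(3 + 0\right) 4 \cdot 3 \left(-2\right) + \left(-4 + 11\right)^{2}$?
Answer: $-162383$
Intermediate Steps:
$- 1128 - 2 \left(3 + 0\right) 4 \cdot 3 \left(-2\right) + \left(-4 + 11\right)^{2} = - 1128 \left(-2\right) 3 \cdot 12 \left(-2\right) + 7^{2} = - 1128 \left(\left(-6\right) \left(-24\right)\right) + 49 = \left(-1128\right) 144 + 49 = -162432 + 49 = -162383$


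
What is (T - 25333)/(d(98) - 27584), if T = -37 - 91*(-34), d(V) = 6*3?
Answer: 11138/13783 ≈ 0.80810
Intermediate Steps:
d(V) = 18
T = 3057 (T = -37 + 3094 = 3057)
(T - 25333)/(d(98) - 27584) = (3057 - 25333)/(18 - 27584) = -22276/(-27566) = -22276*(-1/27566) = 11138/13783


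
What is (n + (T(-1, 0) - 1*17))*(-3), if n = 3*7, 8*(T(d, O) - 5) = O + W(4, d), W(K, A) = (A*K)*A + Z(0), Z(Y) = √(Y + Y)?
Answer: -57/2 ≈ -28.500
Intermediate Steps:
Z(Y) = √2*√Y (Z(Y) = √(2*Y) = √2*√Y)
W(K, A) = K*A² (W(K, A) = (A*K)*A + √2*√0 = K*A² + √2*0 = K*A² + 0 = K*A²)
T(d, O) = 5 + d²/2 + O/8 (T(d, O) = 5 + (O + 4*d²)/8 = 5 + (d²/2 + O/8) = 5 + d²/2 + O/8)
n = 21
(n + (T(-1, 0) - 1*17))*(-3) = (21 + ((5 + (½)*(-1)² + (⅛)*0) - 1*17))*(-3) = (21 + ((5 + (½)*1 + 0) - 17))*(-3) = (21 + ((5 + ½ + 0) - 17))*(-3) = (21 + (11/2 - 17))*(-3) = (21 - 23/2)*(-3) = (19/2)*(-3) = -57/2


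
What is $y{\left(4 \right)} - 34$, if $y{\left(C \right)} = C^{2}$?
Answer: $-18$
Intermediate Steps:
$y{\left(4 \right)} - 34 = 4^{2} - 34 = 16 - 34 = -18$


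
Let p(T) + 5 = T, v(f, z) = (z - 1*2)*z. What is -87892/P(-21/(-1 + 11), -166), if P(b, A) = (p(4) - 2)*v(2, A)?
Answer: 3139/2988 ≈ 1.0505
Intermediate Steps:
v(f, z) = z*(-2 + z) (v(f, z) = (z - 2)*z = (-2 + z)*z = z*(-2 + z))
p(T) = -5 + T
P(b, A) = -3*A*(-2 + A) (P(b, A) = ((-5 + 4) - 2)*(A*(-2 + A)) = (-1 - 2)*(A*(-2 + A)) = -3*A*(-2 + A))
-87892/P(-21/(-1 + 11), -166) = -87892*(-1/(498*(2 - 1*(-166)))) = -87892*(-1/(498*(2 + 166))) = -87892/(3*(-166)*168) = -87892/(-83664) = -87892*(-1/83664) = 3139/2988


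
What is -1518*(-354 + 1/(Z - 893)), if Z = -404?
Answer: 696973002/1297 ≈ 5.3737e+5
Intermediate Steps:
-1518*(-354 + 1/(Z - 893)) = -1518*(-354 + 1/(-404 - 893)) = -1518*(-354 + 1/(-1297)) = -1518*(-354 - 1/1297) = -1518*(-459139/1297) = 696973002/1297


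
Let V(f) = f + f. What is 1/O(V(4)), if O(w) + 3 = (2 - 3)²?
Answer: -½ ≈ -0.50000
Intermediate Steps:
V(f) = 2*f
O(w) = -2 (O(w) = -3 + (2 - 3)² = -3 + (-1)² = -3 + 1 = -2)
1/O(V(4)) = 1/(-2) = -½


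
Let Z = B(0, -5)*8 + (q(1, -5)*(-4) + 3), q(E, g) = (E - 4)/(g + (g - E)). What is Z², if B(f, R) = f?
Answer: 441/121 ≈ 3.6446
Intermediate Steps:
q(E, g) = (-4 + E)/(-E + 2*g)
Z = 21/11 (Z = 0*8 + (((4 - 1*1)/(1 - 2*(-5)))*(-4) + 3) = 0 + (((4 - 1)/(1 + 10))*(-4) + 3) = 0 + ((3/11)*(-4) + 3) = 0 + (-12/11 + 3) = 0 + 21/11 = 21/11 ≈ 1.9091)
Z² = (21/11)² = 441/121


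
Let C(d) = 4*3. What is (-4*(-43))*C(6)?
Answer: 2064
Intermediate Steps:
C(d) = 12
(-4*(-43))*C(6) = -4*(-43)*12 = 172*12 = 2064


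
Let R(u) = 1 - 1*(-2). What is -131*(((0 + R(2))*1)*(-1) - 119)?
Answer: 15982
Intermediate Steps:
R(u) = 3 (R(u) = 1 + 2 = 3)
-131*(((0 + R(2))*1)*(-1) - 119) = -131*(((0 + 3)*1)*(-1) - 119) = -131*((3*1)*(-1) - 119) = -131*(3*(-1) - 119) = -131*(-3 - 119) = -131*(-122) = 15982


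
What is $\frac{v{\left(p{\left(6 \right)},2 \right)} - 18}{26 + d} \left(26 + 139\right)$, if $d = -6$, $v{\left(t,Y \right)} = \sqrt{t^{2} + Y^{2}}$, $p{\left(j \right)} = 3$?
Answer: $- \frac{297}{2} + \frac{33 \sqrt{13}}{4} \approx -118.75$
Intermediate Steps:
$v{\left(t,Y \right)} = \sqrt{Y^{2} + t^{2}}$
$\frac{v{\left(p{\left(6 \right)},2 \right)} - 18}{26 + d} \left(26 + 139\right) = \frac{\sqrt{2^{2} + 3^{2}} - 18}{26 - 6} \left(26 + 139\right) = \frac{\sqrt{4 + 9} - 18}{20} \cdot 165 = \left(\sqrt{13} - 18\right) \frac{1}{20} \cdot 165 = \left(-18 + \sqrt{13}\right) \frac{1}{20} \cdot 165 = \left(- \frac{9}{10} + \frac{\sqrt{13}}{20}\right) 165 = - \frac{297}{2} + \frac{33 \sqrt{13}}{4}$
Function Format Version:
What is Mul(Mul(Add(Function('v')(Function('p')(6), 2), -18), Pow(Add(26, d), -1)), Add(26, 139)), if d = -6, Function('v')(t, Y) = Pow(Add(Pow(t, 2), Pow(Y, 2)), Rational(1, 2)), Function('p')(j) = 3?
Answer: Add(Rational(-297, 2), Mul(Rational(33, 4), Pow(13, Rational(1, 2)))) ≈ -118.75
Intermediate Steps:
Function('v')(t, Y) = Pow(Add(Pow(Y, 2), Pow(t, 2)), Rational(1, 2))
Mul(Mul(Add(Function('v')(Function('p')(6), 2), -18), Pow(Add(26, d), -1)), Add(26, 139)) = Mul(Mul(Add(Pow(Add(Pow(2, 2), Pow(3, 2)), Rational(1, 2)), -18), Pow(Add(26, -6), -1)), Add(26, 139)) = Mul(Mul(Add(Pow(Add(4, 9), Rational(1, 2)), -18), Pow(20, -1)), 165) = Mul(Mul(Add(Pow(13, Rational(1, 2)), -18), Rational(1, 20)), 165) = Mul(Mul(Add(-18, Pow(13, Rational(1, 2))), Rational(1, 20)), 165) = Mul(Add(Rational(-9, 10), Mul(Rational(1, 20), Pow(13, Rational(1, 2)))), 165) = Add(Rational(-297, 2), Mul(Rational(33, 4), Pow(13, Rational(1, 2))))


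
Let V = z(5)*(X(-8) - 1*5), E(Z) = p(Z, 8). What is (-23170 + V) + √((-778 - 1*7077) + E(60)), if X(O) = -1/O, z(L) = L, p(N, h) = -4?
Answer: -185555/8 + I*√7859 ≈ -23194.0 + 88.651*I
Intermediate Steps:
E(Z) = -4
V = -195/8 (V = 5*(-1/(-8) - 1*5) = 5*(-1*(-⅛) - 5) = 5*(⅛ - 5) = 5*(-39/8) = -195/8 ≈ -24.375)
(-23170 + V) + √((-778 - 1*7077) + E(60)) = (-23170 - 195/8) + √((-778 - 1*7077) - 4) = -185555/8 + √((-778 - 7077) - 4) = -185555/8 + √(-7855 - 4) = -185555/8 + √(-7859) = -185555/8 + I*√7859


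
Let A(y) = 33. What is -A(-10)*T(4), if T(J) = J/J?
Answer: -33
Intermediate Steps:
T(J) = 1
-A(-10)*T(4) = -33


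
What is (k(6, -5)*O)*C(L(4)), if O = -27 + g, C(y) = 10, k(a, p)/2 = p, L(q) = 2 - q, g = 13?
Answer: 1400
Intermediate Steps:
k(a, p) = 2*p
O = -14 (O = -27 + 13 = -14)
(k(6, -5)*O)*C(L(4)) = ((2*(-5))*(-14))*10 = -10*(-14)*10 = 140*10 = 1400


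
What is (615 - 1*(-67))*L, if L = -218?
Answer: -148676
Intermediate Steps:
(615 - 1*(-67))*L = (615 - 1*(-67))*(-218) = (615 + 67)*(-218) = 682*(-218) = -148676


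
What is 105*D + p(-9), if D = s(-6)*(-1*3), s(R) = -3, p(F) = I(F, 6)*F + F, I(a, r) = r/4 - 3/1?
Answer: 1899/2 ≈ 949.50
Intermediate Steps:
I(a, r) = -3 + r/4 (I(a, r) = r*(¼) - 3*1 = r/4 - 3 = -3 + r/4)
p(F) = -F/2 (p(F) = (-3 + (¼)*6)*F + F = (-3 + 3/2)*F + F = -3*F/2 + F = -F/2)
D = 9 (D = -(-3)*3 = -3*(-3) = 9)
105*D + p(-9) = 105*9 - ½*(-9) = 945 + 9/2 = 1899/2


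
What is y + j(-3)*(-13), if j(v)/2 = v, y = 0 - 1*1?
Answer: 77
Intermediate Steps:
y = -1 (y = 0 - 1 = -1)
j(v) = 2*v
y + j(-3)*(-13) = -1 + (2*(-3))*(-13) = -1 - 6*(-13) = -1 + 78 = 77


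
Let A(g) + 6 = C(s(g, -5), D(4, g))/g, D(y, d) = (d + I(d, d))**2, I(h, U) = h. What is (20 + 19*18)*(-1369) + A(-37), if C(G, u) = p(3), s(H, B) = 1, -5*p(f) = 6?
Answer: -91683034/185 ≈ -4.9558e+5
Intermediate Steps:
p(f) = -6/5 (p(f) = -1/5*6 = -6/5)
D(y, d) = 4*d**2 (D(y, d) = (d + d)**2 = (2*d)**2 = 4*d**2)
C(G, u) = -6/5
A(g) = -6 - 6/(5*g)
(20 + 19*18)*(-1369) + A(-37) = (20 + 19*18)*(-1369) + (-6 - 6/5/(-37)) = (20 + 342)*(-1369) + (-6 - 6/5*(-1/37)) = 362*(-1369) + (-6 + 6/185) = -495578 - 1104/185 = -91683034/185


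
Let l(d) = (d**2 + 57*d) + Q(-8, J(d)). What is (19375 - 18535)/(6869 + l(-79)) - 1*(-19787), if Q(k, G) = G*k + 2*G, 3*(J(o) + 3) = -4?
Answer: 170822011/8633 ≈ 19787.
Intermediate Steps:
J(o) = -13/3 (J(o) = -3 + (1/3)*(-4) = -3 - 4/3 = -13/3)
Q(k, G) = 2*G + G*k
l(d) = 26 + d**2 + 57*d (l(d) = (d**2 + 57*d) - 13*(2 - 8)/3 = (d**2 + 57*d) - 13/3*(-6) = (d**2 + 57*d) + 26 = 26 + d**2 + 57*d)
(19375 - 18535)/(6869 + l(-79)) - 1*(-19787) = (19375 - 18535)/(6869 + (26 + (-79)**2 + 57*(-79))) - 1*(-19787) = 840/(6869 + (26 + 6241 - 4503)) + 19787 = 840/(6869 + 1764) + 19787 = 840/8633 + 19787 = 170822011/8633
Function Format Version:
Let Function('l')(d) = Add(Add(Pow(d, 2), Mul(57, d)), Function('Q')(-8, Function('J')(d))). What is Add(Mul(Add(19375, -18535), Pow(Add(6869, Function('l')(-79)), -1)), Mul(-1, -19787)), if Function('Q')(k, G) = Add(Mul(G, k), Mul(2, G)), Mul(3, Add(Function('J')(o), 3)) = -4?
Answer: Rational(170822011, 8633) ≈ 19787.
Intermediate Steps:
Function('J')(o) = Rational(-13, 3) (Function('J')(o) = Add(-3, Mul(Rational(1, 3), -4)) = Add(-3, Rational(-4, 3)) = Rational(-13, 3))
Function('Q')(k, G) = Add(Mul(2, G), Mul(G, k))
Function('l')(d) = Add(26, Pow(d, 2), Mul(57, d)) (Function('l')(d) = Add(Add(Pow(d, 2), Mul(57, d)), Mul(Rational(-13, 3), Add(2, -8))) = Add(Add(Pow(d, 2), Mul(57, d)), Mul(Rational(-13, 3), -6)) = Add(Add(Pow(d, 2), Mul(57, d)), 26) = Add(26, Pow(d, 2), Mul(57, d)))
Add(Mul(Add(19375, -18535), Pow(Add(6869, Function('l')(-79)), -1)), Mul(-1, -19787)) = Add(Mul(Add(19375, -18535), Pow(Add(6869, Add(26, Pow(-79, 2), Mul(57, -79))), -1)), Mul(-1, -19787)) = Add(Mul(840, Pow(Add(6869, Add(26, 6241, -4503)), -1)), 19787) = Add(Mul(840, Pow(Add(6869, 1764), -1)), 19787) = Add(Mul(840, Pow(8633, -1)), 19787) = Add(Mul(840, Rational(1, 8633)), 19787) = Add(Rational(840, 8633), 19787) = Rational(170822011, 8633)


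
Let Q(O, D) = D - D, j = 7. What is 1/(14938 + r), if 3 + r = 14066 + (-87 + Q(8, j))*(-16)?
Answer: 1/30393 ≈ 3.2902e-5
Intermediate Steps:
Q(O, D) = 0
r = 15455 (r = -3 + (14066 + (-87 + 0)*(-16)) = -3 + (14066 - 87*(-16)) = -3 + (14066 + 1392) = -3 + 15458 = 15455)
1/(14938 + r) = 1/(14938 + 15455) = 1/30393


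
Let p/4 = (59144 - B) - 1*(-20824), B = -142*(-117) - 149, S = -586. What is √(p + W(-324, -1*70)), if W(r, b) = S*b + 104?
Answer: 4*√18446 ≈ 543.26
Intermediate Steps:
W(r, b) = 104 - 586*b (W(r, b) = -586*b + 104 = 104 - 586*b)
B = 16465 (B = 16614 - 149 = 16465)
p = 254012 (p = 4*((59144 - 1*16465) - 1*(-20824)) = 4*((59144 - 16465) + 20824) = 4*(42679 + 20824) = 4*63503 = 254012)
√(p + W(-324, -1*70)) = √(254012 + (104 - (-586)*70)) = √(254012 + (104 - 586*(-70))) = √(254012 + (104 + 41020)) = √(254012 + 41124) = √295136 = 4*√18446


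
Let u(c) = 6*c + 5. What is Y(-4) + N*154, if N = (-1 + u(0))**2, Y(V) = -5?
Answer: 2459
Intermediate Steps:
u(c) = 5 + 6*c
N = 16 (N = (-1 + (5 + 6*0))**2 = (-1 + (5 + 0))**2 = (-1 + 5)**2 = 4**2 = 16)
Y(-4) + N*154 = -5 + 16*154 = -5 + 2464 = 2459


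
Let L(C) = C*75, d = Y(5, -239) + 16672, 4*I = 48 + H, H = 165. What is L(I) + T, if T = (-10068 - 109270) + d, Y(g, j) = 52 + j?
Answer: -395437/4 ≈ -98859.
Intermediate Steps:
I = 213/4 (I = (48 + 165)/4 = (¼)*213 = 213/4 ≈ 53.250)
d = 16485 (d = (52 - 239) + 16672 = -187 + 16672 = 16485)
T = -102853 (T = (-10068 - 109270) + 16485 = -119338 + 16485 = -102853)
L(C) = 75*C
L(I) + T = 75*(213/4) - 102853 = 15975/4 - 102853 = -395437/4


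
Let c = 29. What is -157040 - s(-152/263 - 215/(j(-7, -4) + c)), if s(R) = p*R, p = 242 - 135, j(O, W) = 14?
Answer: -41144551/263 ≈ -1.5644e+5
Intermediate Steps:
p = 107
s(R) = 107*R
-157040 - s(-152/263 - 215/(j(-7, -4) + c)) = -157040 - 107*(-152/263 - 215/(14 + 29)) = -157040 - 107*(-152*1/263 - 215/43) = -157040 - 107*(-152/263 - 215*1/43) = -157040 - 107*(-152/263 - 5) = -157040 - 107*(-1467)/263 = -157040 - 1*(-156969/263) = -157040 + 156969/263 = -41144551/263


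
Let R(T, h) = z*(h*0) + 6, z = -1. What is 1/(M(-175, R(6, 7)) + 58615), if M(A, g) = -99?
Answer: 1/58516 ≈ 1.7089e-5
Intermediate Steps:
R(T, h) = 6 (R(T, h) = -h*0 + 6 = -1*0 + 6 = 0 + 6 = 6)
1/(M(-175, R(6, 7)) + 58615) = 1/(-99 + 58615) = 1/58516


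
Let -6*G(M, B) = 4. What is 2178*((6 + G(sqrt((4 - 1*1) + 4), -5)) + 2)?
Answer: 15972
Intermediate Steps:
G(M, B) = -2/3 (G(M, B) = -1/6*4 = -2/3)
2178*((6 + G(sqrt((4 - 1*1) + 4), -5)) + 2) = 2178*((6 - 2/3) + 2) = 2178*(16/3 + 2) = 2178*(22/3) = 15972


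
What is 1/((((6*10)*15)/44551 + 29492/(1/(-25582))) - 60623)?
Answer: -44551/33614841803917 ≈ -1.3253e-9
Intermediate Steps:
1/((((6*10)*15)/44551 + 29492/(1/(-25582))) - 60623) = 1/(((60*15)*(1/44551) + 29492/(-1/25582)) - 60623) = 1/((900*(1/44551) + 29492*(-25582)) - 60623) = 1/((900/44551 - 754464344) - 60623) = 1/(-33612140988644/44551 - 60623) = 1/(-33614841803917/44551) = -44551/33614841803917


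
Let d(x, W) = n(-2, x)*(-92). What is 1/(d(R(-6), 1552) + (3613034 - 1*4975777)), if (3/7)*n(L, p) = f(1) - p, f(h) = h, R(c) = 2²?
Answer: -1/1362099 ≈ -7.3416e-7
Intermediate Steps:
R(c) = 4
n(L, p) = 7/3 - 7*p/3 (n(L, p) = 7*(1 - p)/3 = 7/3 - 7*p/3)
d(x, W) = -644/3 + 644*x/3 (d(x, W) = (7/3 - 7*x/3)*(-92) = -644/3 + 644*x/3)
1/(d(R(-6), 1552) + (3613034 - 1*4975777)) = 1/((-644/3 + (644/3)*4) + (3613034 - 1*4975777)) = 1/((-644/3 + 2576/3) + (3613034 - 4975777)) = 1/(644 - 1362743) = 1/(-1362099) = -1/1362099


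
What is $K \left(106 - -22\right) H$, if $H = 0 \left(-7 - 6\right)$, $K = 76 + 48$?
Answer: $0$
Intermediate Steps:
$K = 124$
$H = 0$ ($H = 0 \left(-13\right) = 0$)
$K \left(106 - -22\right) H = 124 \left(106 - -22\right) 0 = 124 \left(106 + 22\right) 0 = 124 \cdot 128 \cdot 0 = 15872 \cdot 0 = 0$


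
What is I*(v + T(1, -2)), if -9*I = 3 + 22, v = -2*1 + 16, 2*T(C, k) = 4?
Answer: -400/9 ≈ -44.444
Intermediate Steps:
T(C, k) = 2 (T(C, k) = (½)*4 = 2)
v = 14 (v = -2 + 16 = 14)
I = -25/9 (I = -(3 + 22)/9 = -⅑*25 = -25/9 ≈ -2.7778)
I*(v + T(1, -2)) = -25*(14 + 2)/9 = -25/9*16 = -400/9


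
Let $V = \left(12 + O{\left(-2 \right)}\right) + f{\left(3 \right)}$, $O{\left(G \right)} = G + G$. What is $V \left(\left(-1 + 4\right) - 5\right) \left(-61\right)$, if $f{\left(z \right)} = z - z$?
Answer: $976$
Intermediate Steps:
$O{\left(G \right)} = 2 G$
$f{\left(z \right)} = 0$
$V = 8$ ($V = \left(12 + 2 \left(-2\right)\right) + 0 = \left(12 - 4\right) + 0 = 8 + 0 = 8$)
$V \left(\left(-1 + 4\right) - 5\right) \left(-61\right) = 8 \left(\left(-1 + 4\right) - 5\right) \left(-61\right) = 8 \left(3 - 5\right) \left(-61\right) = 8 \left(-2\right) \left(-61\right) = \left(-16\right) \left(-61\right) = 976$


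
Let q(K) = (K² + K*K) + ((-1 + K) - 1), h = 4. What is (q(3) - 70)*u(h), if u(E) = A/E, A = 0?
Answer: 0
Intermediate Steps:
u(E) = 0 (u(E) = 0/E = 0)
q(K) = -2 + K + 2*K² (q(K) = (K² + K²) + (-2 + K) = 2*K² + (-2 + K) = -2 + K + 2*K²)
(q(3) - 70)*u(h) = ((-2 + 3 + 2*3²) - 70)*0 = ((-2 + 3 + 2*9) - 70)*0 = ((-2 + 3 + 18) - 70)*0 = (19 - 70)*0 = -51*0 = 0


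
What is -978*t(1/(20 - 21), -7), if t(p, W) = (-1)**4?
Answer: -978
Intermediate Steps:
t(p, W) = 1
-978*t(1/(20 - 21), -7) = -978*1 = -978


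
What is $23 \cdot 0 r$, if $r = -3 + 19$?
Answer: $0$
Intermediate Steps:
$r = 16$
$23 \cdot 0 r = 23 \cdot 0 \cdot 16 = 0 \cdot 16 = 0$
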